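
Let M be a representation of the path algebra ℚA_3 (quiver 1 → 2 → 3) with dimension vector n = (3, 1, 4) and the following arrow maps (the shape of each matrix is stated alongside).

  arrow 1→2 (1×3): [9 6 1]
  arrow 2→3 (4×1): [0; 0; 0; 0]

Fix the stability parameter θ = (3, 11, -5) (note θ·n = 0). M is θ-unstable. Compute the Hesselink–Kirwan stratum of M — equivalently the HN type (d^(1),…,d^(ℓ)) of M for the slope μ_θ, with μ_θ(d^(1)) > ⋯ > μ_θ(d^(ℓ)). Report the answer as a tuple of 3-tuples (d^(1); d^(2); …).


Interval decomposition of M: I[1,1]^2, I[1,2], I[3,3]^4.
HN type (ℓ=3): μ^(1)=11; μ^(2)=3; μ^(3)=-5

((0, 1, 0); (3, 0, 0); (0, 0, 4))


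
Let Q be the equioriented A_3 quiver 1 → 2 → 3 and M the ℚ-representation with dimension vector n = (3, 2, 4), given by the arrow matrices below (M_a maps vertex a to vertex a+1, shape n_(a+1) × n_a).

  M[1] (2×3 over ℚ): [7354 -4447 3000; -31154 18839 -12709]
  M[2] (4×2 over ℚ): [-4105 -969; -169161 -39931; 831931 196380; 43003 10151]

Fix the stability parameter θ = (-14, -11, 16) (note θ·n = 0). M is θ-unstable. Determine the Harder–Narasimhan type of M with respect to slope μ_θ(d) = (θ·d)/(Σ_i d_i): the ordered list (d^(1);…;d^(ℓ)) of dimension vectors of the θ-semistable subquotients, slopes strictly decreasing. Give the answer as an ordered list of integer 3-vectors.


Interval decomposition of M: I[1,1], I[1,3]^2, I[3,3]^2.
HN type (ℓ=3): μ^(1)=16; μ^(2)=-11; μ^(3)=-14

((0, 0, 4); (0, 2, 0); (3, 0, 0))


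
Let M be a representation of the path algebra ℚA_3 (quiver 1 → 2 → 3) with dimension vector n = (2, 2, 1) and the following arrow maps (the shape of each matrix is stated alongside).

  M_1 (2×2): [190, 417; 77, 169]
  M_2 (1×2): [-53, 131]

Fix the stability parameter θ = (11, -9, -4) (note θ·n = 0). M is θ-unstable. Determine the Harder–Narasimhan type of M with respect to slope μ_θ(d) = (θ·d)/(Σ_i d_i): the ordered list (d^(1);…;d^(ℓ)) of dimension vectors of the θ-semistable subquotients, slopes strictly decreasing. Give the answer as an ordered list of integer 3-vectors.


Via rank(M_{q-1}∘⋯∘M_p): M ≅ I[1,2], I[1,3].
μ_θ-semistable layers: μ^(1)=1; μ^(2)=-2/3

((1, 1, 0); (1, 1, 1))


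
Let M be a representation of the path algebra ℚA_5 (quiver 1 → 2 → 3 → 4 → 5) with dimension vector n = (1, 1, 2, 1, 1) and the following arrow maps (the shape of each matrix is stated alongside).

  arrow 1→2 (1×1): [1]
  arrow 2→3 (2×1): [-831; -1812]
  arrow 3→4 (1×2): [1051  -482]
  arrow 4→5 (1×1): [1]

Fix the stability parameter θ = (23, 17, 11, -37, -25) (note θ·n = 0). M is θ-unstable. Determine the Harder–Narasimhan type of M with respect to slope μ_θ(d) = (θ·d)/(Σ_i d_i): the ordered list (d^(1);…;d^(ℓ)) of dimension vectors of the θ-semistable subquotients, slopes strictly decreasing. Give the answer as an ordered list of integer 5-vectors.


Interval decomposition of M: I[1,5], I[3,3].
HN type (ℓ=2): μ^(1)=11; μ^(2)=-11/5

((0, 0, 1, 0, 0); (1, 1, 1, 1, 1))


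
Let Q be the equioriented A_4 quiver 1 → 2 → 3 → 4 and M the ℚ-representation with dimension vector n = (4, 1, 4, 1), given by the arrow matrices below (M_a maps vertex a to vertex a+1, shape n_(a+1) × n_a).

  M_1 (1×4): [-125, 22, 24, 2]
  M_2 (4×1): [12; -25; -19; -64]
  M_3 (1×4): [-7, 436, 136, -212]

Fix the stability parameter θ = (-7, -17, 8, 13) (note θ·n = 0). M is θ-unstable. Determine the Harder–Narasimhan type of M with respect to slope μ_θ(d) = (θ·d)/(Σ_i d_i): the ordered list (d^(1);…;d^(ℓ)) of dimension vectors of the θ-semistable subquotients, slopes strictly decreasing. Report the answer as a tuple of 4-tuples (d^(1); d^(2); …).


Interval decomposition of M: I[1,1]^3, I[1,3], I[3,3]^2, I[3,4].
HN type (ℓ=4): μ^(1)=13; μ^(2)=8; μ^(3)=-7; μ^(4)=-12

((0, 0, 0, 1); (0, 0, 4, 0); (3, 0, 0, 0); (1, 1, 0, 0))


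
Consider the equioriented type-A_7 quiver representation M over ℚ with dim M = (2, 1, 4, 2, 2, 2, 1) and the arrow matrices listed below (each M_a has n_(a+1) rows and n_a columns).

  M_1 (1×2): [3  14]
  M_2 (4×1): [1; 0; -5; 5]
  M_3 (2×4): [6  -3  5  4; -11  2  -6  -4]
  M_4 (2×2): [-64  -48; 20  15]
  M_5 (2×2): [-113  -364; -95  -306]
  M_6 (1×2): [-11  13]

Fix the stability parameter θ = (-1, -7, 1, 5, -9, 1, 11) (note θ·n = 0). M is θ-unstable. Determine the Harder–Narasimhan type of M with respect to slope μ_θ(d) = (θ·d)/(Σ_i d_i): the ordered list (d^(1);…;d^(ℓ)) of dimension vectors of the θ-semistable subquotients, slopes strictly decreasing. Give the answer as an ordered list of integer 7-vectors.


Interval decomposition of M: I[1,1], I[1,7], I[3,3]^2, I[3,4], I[5,6].
HN type (ℓ=6): μ^(1)=11; μ^(2)=5; μ^(3)=1; μ^(4)=-1; μ^(5)=-4; μ^(6)=-9

((0, 0, 0, 0, 0, 0, 1); (0, 0, 0, 1, 0, 0, 0); (0, 0, 3, 0, 0, 2, 0); (1, 0, 1, 1, 1, 0, 0); (1, 1, 0, 0, 0, 0, 0); (0, 0, 0, 0, 1, 0, 0))


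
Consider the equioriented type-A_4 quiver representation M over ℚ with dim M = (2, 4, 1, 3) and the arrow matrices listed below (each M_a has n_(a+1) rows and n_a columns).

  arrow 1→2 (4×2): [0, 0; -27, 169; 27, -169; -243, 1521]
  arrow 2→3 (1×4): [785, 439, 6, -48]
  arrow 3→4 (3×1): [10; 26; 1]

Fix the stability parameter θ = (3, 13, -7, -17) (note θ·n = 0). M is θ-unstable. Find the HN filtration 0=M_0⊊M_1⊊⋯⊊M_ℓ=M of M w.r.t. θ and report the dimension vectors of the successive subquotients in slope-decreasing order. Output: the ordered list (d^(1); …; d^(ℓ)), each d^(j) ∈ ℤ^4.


Via rank(M_{q-1}∘⋯∘M_p): M ≅ I[1,1], I[1,4], I[2,2]^3, I[4,4]^2.
μ_θ-semistable layers: μ^(1)=13; μ^(2)=3; μ^(3)=-2; μ^(4)=-17

((0, 3, 0, 0); (1, 0, 0, 0); (1, 1, 1, 1); (0, 0, 0, 2))


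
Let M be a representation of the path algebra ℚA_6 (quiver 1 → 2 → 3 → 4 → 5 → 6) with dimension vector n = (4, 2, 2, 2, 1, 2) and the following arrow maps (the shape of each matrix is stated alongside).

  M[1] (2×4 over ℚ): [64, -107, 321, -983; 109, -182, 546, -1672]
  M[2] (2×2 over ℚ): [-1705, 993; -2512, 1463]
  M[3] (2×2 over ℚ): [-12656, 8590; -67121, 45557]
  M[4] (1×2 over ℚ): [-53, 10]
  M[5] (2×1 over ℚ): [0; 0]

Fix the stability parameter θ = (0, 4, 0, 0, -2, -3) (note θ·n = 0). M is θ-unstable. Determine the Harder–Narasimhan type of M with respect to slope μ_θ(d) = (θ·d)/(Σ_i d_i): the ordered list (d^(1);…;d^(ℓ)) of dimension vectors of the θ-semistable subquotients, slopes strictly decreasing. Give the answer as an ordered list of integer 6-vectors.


Via rank(M_{q-1}∘⋯∘M_p): M ≅ I[1,1]^2, I[1,4], I[1,5], I[6,6]^2.
μ_θ-semistable layers: μ^(1)=4/3; μ^(2)=1/2; μ^(3)=0; μ^(4)=-3

((0, 1, 1, 1, 0, 0); (0, 1, 1, 1, 1, 0); (4, 0, 0, 0, 0, 0); (0, 0, 0, 0, 0, 2))


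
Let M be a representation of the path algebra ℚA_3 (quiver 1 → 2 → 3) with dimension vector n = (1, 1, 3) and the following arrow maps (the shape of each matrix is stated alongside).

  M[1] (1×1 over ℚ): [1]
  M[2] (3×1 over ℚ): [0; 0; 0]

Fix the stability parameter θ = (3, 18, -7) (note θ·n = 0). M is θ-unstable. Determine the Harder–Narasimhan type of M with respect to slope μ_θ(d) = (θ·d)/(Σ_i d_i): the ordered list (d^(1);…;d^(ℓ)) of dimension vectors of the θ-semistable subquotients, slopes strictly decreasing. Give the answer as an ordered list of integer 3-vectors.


Via rank(M_{q-1}∘⋯∘M_p): M ≅ I[1,2], I[3,3]^3.
μ_θ-semistable layers: μ^(1)=18; μ^(2)=3; μ^(3)=-7

((0, 1, 0); (1, 0, 0); (0, 0, 3))


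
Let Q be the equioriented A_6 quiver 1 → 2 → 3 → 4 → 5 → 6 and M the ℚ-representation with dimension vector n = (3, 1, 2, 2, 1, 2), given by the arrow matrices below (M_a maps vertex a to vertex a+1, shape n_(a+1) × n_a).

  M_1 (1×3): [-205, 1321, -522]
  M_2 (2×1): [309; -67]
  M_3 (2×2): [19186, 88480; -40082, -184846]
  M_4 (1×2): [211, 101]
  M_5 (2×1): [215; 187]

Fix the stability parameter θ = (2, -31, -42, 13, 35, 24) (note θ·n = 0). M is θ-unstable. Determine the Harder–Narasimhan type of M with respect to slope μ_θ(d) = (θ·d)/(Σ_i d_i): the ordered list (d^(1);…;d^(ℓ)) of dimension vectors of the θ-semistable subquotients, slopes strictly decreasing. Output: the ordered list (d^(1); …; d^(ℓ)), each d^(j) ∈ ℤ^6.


Barcode: M ≅ I[1,1]^2, I[1,6], I[3,4], I[6,6]. HN layers by μ_θ (6 steps, strictly decreasing):
  μ^(1)=59/2; μ^(2)=24; μ^(3)=13; μ^(4)=2; μ^(5)=-71/3; μ^(6)=-42

((0, 0, 0, 0, 1, 1); (0, 0, 0, 0, 0, 1); (0, 0, 0, 2, 0, 0); (2, 0, 0, 0, 0, 0); (1, 1, 1, 0, 0, 0); (0, 0, 1, 0, 0, 0))


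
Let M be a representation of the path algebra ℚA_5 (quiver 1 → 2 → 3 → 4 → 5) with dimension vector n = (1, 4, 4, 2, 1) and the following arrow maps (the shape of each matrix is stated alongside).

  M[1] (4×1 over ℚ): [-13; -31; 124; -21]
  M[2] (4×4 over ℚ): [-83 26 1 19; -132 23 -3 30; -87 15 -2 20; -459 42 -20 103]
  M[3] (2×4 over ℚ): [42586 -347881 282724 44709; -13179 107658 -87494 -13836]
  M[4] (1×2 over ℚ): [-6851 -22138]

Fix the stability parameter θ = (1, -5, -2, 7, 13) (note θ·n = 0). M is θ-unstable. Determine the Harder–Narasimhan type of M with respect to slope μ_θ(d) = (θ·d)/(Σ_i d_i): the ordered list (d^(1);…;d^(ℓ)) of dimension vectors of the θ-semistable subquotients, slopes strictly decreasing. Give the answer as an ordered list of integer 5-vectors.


Interval decomposition of M: I[1,5], I[2,3]^2, I[2,4].
HN type (ℓ=4): μ^(1)=13; μ^(2)=7; μ^(3)=-2; μ^(4)=-5

((0, 0, 0, 0, 1); (0, 0, 0, 2, 0); (1, 1, 4, 0, 0); (0, 3, 0, 0, 0))


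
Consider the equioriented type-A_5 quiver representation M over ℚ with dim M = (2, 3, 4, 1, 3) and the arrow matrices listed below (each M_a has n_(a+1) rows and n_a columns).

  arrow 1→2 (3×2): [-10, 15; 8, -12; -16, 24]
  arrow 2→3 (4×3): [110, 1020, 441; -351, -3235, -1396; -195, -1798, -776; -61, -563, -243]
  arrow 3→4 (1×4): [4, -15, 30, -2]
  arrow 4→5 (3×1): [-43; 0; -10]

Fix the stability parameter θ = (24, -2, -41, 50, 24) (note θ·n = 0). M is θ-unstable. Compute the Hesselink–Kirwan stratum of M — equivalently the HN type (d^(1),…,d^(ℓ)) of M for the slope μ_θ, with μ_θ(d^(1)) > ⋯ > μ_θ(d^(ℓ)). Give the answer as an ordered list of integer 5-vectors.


Barcode: M ≅ I[1,1], I[1,5], I[2,3]^2, I[3,3], I[5,5]^2. HN layers by μ_θ (5 steps, strictly decreasing):
  μ^(1)=37; μ^(2)=24; μ^(3)=-19/3; μ^(4)=-43/2; μ^(5)=-41

((0, 0, 0, 1, 1); (1, 0, 0, 0, 2); (1, 1, 1, 0, 0); (0, 2, 2, 0, 0); (0, 0, 1, 0, 0))


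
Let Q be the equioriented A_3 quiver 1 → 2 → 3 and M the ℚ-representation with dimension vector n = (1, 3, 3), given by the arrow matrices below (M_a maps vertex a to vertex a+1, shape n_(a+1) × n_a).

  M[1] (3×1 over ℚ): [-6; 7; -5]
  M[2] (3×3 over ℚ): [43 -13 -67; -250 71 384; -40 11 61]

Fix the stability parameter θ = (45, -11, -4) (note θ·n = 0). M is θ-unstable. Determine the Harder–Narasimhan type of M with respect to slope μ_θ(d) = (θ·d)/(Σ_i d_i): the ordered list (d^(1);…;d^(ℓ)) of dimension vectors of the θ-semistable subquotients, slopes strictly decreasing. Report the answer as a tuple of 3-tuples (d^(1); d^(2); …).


Barcode: M ≅ I[1,3], I[2,3]^2. HN layers by μ_θ (3 steps, strictly decreasing):
  μ^(1)=10; μ^(2)=-4; μ^(3)=-11

((1, 1, 1); (0, 0, 2); (0, 2, 0))


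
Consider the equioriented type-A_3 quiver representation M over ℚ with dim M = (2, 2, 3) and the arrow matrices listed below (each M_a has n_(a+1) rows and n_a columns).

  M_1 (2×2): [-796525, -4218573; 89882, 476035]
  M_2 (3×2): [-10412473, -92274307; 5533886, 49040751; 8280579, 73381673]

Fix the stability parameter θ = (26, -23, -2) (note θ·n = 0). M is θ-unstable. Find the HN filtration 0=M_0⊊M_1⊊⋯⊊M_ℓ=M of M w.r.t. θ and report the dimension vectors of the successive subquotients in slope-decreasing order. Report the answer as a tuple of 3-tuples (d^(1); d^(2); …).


Barcode: M ≅ I[1,3]^2, I[3,3]. HN layers by μ_θ (2 steps, strictly decreasing):
  μ^(1)=1/3; μ^(2)=-2

((2, 2, 2); (0, 0, 1))


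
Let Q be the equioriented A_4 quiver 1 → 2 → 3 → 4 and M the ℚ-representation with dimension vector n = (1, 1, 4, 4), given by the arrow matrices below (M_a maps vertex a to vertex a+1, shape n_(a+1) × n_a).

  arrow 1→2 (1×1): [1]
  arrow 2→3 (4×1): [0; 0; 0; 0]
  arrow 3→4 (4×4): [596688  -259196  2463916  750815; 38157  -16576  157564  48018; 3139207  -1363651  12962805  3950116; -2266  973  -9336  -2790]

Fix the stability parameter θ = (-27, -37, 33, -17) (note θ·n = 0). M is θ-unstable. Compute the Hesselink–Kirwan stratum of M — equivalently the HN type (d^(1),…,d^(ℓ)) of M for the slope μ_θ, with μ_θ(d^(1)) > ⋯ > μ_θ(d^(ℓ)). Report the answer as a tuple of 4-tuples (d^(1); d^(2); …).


Barcode: M ≅ I[1,2], I[3,4]^4. HN layers by μ_θ (2 steps, strictly decreasing):
  μ^(1)=8; μ^(2)=-32

((0, 0, 4, 4); (1, 1, 0, 0))


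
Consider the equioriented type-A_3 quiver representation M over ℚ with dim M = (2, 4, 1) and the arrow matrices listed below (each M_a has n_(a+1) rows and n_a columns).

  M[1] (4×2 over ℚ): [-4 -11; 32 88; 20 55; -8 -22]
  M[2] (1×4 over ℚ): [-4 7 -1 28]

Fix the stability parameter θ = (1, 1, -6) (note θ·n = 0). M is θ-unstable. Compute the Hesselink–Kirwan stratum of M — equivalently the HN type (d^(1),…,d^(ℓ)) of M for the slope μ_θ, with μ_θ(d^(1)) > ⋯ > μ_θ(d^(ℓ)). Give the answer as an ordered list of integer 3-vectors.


Via rank(M_{q-1}∘⋯∘M_p): M ≅ I[1,1], I[1,3], I[2,2]^3.
μ_θ-semistable layers: μ^(1)=1; μ^(2)=-4/3

((1, 3, 0); (1, 1, 1))


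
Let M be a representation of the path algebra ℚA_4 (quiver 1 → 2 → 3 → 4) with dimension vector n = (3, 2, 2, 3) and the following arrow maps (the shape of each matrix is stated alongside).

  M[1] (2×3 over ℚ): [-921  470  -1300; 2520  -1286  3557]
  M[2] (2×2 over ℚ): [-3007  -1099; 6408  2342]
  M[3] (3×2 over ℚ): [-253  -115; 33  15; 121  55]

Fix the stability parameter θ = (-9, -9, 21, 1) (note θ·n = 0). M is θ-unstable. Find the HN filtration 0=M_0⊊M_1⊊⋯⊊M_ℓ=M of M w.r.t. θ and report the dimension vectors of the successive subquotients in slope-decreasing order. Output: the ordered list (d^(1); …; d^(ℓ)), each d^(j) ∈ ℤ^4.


Barcode: M ≅ I[1,1], I[1,3], I[1,4], I[4,4]^2. HN layers by μ_θ (4 steps, strictly decreasing):
  μ^(1)=21; μ^(2)=11; μ^(3)=1; μ^(4)=-9

((0, 0, 1, 0); (0, 0, 1, 1); (0, 0, 0, 2); (3, 2, 0, 0))


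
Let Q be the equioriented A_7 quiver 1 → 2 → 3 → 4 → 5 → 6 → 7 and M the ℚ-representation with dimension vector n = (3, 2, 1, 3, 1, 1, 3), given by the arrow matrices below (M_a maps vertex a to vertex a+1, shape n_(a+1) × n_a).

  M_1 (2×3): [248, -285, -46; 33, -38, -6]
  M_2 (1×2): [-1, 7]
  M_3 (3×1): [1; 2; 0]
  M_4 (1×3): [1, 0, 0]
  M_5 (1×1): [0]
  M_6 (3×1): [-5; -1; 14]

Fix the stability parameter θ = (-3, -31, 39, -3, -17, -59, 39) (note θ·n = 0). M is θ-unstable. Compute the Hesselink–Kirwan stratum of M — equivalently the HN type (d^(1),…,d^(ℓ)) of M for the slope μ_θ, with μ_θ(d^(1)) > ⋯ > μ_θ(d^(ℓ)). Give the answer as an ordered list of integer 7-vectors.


Barcode: M ≅ I[1,1], I[1,2], I[1,5], I[4,4]^2, I[6,7], I[7,7]^2. HN layers by μ_θ (5 steps, strictly decreasing):
  μ^(1)=39; μ^(2)=19/3; μ^(3)=-3; μ^(4)=-17; μ^(5)=-59

((0, 0, 0, 0, 0, 0, 3); (0, 0, 1, 1, 1, 0, 0); (1, 0, 0, 2, 0, 0, 0); (2, 2, 0, 0, 0, 0, 0); (0, 0, 0, 0, 0, 1, 0))


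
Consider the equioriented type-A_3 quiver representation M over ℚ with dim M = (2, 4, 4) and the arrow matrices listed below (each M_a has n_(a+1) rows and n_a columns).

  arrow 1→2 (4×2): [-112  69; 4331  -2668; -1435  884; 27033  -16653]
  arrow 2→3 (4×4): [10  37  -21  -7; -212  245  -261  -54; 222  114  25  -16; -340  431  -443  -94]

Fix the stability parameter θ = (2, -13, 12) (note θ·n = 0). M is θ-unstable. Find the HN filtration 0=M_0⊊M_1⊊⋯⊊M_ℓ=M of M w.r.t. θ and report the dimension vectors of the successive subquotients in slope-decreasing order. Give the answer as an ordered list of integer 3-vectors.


Barcode: M ≅ I[1,3]^2, I[2,3]^2. HN layers by μ_θ (3 steps, strictly decreasing):
  μ^(1)=12; μ^(2)=-11/2; μ^(3)=-13

((0, 0, 4); (2, 2, 0); (0, 2, 0))


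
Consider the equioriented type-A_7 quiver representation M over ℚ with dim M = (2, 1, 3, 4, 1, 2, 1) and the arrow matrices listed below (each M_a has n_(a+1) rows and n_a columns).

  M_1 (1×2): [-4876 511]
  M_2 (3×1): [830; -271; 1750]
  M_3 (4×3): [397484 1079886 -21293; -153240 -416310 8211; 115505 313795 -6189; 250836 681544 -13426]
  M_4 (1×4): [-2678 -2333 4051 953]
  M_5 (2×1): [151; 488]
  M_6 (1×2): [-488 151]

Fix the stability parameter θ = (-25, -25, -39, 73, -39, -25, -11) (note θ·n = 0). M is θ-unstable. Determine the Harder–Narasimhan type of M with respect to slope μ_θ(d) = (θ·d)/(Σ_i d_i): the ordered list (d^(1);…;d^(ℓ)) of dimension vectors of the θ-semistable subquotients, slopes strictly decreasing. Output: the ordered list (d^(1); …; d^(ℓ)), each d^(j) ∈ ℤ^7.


Via rank(M_{q-1}∘⋯∘M_p): M ≅ I[1,1], I[1,6], I[3,3], I[3,4], I[4,4]^2, I[6,7].
μ_θ-semistable layers: μ^(1)=73; μ^(2)=3; μ^(3)=-11; μ^(4)=-25; μ^(5)=-89/3; μ^(6)=-39

((0, 0, 0, 3, 0, 0, 0); (0, 0, 0, 1, 1, 1, 0); (0, 0, 0, 0, 0, 0, 1); (1, 0, 0, 0, 0, 1, 0); (1, 1, 1, 0, 0, 0, 0); (0, 0, 2, 0, 0, 0, 0))


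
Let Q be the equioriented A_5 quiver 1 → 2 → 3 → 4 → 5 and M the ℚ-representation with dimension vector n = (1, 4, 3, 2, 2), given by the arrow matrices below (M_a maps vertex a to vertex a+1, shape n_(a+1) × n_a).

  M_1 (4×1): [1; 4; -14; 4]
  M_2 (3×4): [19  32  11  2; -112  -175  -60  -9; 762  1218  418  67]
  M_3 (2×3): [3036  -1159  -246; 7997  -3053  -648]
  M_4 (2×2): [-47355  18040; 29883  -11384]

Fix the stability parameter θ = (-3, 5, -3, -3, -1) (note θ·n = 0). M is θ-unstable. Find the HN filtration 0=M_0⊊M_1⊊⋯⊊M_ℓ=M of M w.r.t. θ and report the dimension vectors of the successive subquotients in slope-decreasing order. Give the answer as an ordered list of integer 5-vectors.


Via rank(M_{q-1}∘⋯∘M_p): M ≅ I[1,4], I[2,2], I[2,3], I[2,5], I[5,5].
μ_θ-semistable layers: μ^(1)=5; μ^(2)=1; μ^(3)=-1/3; μ^(4)=-1/2; μ^(5)=-1; μ^(6)=-3

((0, 1, 0, 0, 0); (0, 1, 1, 0, 0); (0, 1, 1, 1, 0); (0, 1, 1, 1, 1); (0, 0, 0, 0, 1); (1, 0, 0, 0, 0))


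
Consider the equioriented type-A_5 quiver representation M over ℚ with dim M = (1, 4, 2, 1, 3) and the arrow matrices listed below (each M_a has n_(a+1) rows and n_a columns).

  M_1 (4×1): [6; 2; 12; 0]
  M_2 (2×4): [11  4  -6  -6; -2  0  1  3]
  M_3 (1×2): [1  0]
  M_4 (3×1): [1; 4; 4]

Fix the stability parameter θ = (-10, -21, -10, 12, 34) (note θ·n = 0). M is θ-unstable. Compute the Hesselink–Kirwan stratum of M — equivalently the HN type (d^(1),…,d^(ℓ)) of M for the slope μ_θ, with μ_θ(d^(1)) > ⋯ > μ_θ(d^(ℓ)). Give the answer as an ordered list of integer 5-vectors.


Interval decomposition of M: I[1,5], I[2,2]^2, I[2,3], I[5,5]^2.
HN type (ℓ=5): μ^(1)=34; μ^(2)=12; μ^(3)=-10; μ^(4)=-31/2; μ^(5)=-21

((0, 0, 0, 0, 3); (0, 0, 0, 1, 0); (0, 0, 2, 0, 0); (1, 1, 0, 0, 0); (0, 3, 0, 0, 0))


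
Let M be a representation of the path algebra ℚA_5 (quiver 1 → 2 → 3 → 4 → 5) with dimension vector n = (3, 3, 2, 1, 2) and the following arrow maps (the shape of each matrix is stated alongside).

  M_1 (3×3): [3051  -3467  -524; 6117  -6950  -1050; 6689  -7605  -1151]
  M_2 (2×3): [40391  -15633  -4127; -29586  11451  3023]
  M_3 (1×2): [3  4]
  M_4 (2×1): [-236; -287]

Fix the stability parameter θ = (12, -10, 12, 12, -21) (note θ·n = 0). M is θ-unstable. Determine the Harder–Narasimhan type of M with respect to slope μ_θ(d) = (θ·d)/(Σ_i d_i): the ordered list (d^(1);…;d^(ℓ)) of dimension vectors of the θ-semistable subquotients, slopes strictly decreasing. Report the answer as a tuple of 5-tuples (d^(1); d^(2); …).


Barcode: M ≅ I[1,2], I[1,3], I[1,5], I[5,5]. HN layers by μ_θ (3 steps, strictly decreasing):
  μ^(1)=12; μ^(2)=1; μ^(3)=-21

((0, 0, 1, 0, 0); (3, 3, 1, 1, 1); (0, 0, 0, 0, 1))


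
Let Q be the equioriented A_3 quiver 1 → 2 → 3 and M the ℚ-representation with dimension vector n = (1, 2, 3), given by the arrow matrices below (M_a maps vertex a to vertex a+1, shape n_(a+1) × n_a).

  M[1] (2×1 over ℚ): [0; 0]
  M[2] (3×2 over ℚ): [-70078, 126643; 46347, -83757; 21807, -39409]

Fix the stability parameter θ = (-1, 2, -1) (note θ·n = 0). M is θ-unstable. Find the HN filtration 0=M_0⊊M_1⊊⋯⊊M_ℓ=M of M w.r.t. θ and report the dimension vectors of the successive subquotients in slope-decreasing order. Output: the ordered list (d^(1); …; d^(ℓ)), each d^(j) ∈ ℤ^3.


Interval decomposition of M: I[1,1], I[2,3]^2, I[3,3].
HN type (ℓ=2): μ^(1)=1/2; μ^(2)=-1

((0, 2, 2); (1, 0, 1))


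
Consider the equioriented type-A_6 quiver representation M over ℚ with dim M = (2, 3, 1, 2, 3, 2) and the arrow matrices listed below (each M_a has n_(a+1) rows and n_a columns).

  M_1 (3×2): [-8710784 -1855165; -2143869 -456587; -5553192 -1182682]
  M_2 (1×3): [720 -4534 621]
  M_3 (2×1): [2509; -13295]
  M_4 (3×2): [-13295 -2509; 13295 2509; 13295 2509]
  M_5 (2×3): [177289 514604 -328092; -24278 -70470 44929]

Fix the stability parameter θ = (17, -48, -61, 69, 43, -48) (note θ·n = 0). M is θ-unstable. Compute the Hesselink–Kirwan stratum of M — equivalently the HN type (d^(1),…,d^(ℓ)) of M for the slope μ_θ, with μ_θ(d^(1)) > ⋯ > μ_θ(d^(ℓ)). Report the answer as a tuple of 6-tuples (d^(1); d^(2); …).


Barcode: M ≅ I[1,2], I[1,4], I[2,2], I[4,6], I[5,5], I[5,6]. HN layers by μ_θ (7 steps, strictly decreasing):
  μ^(1)=69; μ^(2)=43; μ^(3)=64/3; μ^(4)=-5/2; μ^(5)=-31/2; μ^(6)=-92/3; μ^(7)=-48

((0, 0, 0, 1, 0, 0); (0, 0, 0, 0, 1, 0); (0, 0, 0, 1, 1, 1); (0, 0, 0, 0, 1, 1); (1, 1, 0, 0, 0, 0); (1, 1, 1, 0, 0, 0); (0, 1, 0, 0, 0, 0))


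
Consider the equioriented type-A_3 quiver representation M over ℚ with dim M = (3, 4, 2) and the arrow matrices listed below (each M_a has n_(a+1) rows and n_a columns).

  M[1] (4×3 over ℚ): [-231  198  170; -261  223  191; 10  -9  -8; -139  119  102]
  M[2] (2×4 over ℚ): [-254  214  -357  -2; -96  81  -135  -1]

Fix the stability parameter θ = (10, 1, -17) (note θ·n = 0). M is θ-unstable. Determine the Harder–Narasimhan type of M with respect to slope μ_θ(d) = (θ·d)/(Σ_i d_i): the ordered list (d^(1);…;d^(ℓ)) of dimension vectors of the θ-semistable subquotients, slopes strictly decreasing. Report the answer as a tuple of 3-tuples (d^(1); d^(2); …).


Barcode: M ≅ I[1,2], I[1,3]^2, I[2,2]. HN layers by μ_θ (3 steps, strictly decreasing):
  μ^(1)=11/2; μ^(2)=1; μ^(3)=-2

((1, 1, 0); (0, 1, 0); (2, 2, 2))


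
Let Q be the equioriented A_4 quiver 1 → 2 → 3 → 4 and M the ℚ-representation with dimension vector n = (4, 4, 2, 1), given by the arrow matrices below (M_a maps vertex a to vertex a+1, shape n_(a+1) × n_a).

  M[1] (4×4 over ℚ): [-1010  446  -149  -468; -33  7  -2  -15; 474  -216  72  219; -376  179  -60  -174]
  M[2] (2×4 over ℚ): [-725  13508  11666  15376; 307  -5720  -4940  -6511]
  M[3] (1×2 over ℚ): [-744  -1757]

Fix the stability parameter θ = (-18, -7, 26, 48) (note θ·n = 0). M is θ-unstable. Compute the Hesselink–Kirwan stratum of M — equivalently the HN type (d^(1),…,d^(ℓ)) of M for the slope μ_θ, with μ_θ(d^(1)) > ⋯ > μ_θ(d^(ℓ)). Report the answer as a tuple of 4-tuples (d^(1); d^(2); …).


Interval decomposition of M: I[1,2]^2, I[1,3], I[1,4].
HN type (ℓ=4): μ^(1)=48; μ^(2)=26; μ^(3)=-7; μ^(4)=-18

((0, 0, 0, 1); (0, 0, 2, 0); (0, 4, 0, 0); (4, 0, 0, 0))


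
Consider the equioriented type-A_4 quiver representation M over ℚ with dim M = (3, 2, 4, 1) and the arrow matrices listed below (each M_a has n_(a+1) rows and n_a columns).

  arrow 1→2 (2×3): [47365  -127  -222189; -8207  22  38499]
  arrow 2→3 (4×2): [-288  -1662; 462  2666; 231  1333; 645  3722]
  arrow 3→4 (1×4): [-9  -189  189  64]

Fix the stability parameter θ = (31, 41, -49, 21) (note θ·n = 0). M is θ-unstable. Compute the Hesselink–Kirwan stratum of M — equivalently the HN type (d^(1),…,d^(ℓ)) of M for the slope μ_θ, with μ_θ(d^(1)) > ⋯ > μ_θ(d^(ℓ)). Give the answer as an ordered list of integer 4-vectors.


Barcode: M ≅ I[1,1], I[1,3], I[1,4], I[3,3]^2. HN layers by μ_θ (4 steps, strictly decreasing):
  μ^(1)=31; μ^(2)=21; μ^(3)=23/3; μ^(4)=-49

((1, 0, 0, 0); (0, 0, 0, 1); (2, 2, 2, 0); (0, 0, 2, 0))


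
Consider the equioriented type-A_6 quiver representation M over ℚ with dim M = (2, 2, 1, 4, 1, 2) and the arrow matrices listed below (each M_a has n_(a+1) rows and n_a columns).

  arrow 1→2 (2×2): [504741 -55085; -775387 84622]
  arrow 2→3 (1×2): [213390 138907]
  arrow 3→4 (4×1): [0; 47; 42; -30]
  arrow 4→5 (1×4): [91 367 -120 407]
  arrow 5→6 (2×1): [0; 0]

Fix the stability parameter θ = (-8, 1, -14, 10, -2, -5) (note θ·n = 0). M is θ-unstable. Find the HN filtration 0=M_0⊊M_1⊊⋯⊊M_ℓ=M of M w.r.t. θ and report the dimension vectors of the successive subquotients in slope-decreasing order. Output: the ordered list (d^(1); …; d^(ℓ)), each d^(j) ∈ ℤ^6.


Via rank(M_{q-1}∘⋯∘M_p): M ≅ I[1,2], I[1,5], I[4,4]^3, I[6,6]^2.
μ_θ-semistable layers: μ^(1)=10; μ^(2)=4; μ^(3)=1; μ^(4)=-5; μ^(5)=-13/2; μ^(6)=-8

((0, 0, 0, 3, 0, 0); (0, 0, 0, 1, 1, 0); (0, 1, 0, 0, 0, 0); (0, 0, 0, 0, 0, 2); (0, 1, 1, 0, 0, 0); (2, 0, 0, 0, 0, 0))


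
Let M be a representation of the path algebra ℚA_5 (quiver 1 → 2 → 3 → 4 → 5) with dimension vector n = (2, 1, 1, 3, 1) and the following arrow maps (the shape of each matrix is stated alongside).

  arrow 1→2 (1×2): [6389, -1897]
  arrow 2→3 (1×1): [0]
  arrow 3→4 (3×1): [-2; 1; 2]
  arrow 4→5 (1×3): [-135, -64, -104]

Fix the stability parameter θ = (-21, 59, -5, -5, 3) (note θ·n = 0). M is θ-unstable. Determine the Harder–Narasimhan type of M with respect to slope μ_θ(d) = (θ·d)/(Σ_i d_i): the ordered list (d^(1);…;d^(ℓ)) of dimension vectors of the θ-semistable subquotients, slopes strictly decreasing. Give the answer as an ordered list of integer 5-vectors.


Via rank(M_{q-1}∘⋯∘M_p): M ≅ I[1,1], I[1,2], I[3,5], I[4,4]^2.
μ_θ-semistable layers: μ^(1)=59; μ^(2)=3; μ^(3)=-5; μ^(4)=-21

((0, 1, 0, 0, 0); (0, 0, 0, 0, 1); (0, 0, 1, 3, 0); (2, 0, 0, 0, 0))


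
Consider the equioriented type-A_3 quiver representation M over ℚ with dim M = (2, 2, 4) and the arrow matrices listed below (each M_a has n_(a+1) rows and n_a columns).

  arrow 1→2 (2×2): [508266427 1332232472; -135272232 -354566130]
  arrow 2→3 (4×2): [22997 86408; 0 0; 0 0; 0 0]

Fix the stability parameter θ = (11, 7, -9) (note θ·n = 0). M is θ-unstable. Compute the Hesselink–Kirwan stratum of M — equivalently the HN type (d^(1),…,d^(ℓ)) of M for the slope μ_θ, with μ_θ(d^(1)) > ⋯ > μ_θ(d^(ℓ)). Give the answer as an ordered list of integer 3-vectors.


Barcode: M ≅ I[1,2], I[1,3], I[3,3]^3. HN layers by μ_θ (3 steps, strictly decreasing):
  μ^(1)=9; μ^(2)=3; μ^(3)=-9

((1, 1, 0); (1, 1, 1); (0, 0, 3))


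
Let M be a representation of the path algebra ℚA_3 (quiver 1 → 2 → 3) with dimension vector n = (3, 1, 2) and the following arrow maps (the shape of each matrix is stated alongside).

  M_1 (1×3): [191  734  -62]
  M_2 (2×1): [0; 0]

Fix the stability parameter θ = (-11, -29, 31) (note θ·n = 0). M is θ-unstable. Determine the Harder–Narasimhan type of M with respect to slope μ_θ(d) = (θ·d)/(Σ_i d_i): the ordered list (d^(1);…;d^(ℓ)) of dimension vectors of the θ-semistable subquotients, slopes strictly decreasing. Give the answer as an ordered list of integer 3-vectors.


Barcode: M ≅ I[1,1]^2, I[1,2], I[3,3]^2. HN layers by μ_θ (3 steps, strictly decreasing):
  μ^(1)=31; μ^(2)=-11; μ^(3)=-20

((0, 0, 2); (2, 0, 0); (1, 1, 0))


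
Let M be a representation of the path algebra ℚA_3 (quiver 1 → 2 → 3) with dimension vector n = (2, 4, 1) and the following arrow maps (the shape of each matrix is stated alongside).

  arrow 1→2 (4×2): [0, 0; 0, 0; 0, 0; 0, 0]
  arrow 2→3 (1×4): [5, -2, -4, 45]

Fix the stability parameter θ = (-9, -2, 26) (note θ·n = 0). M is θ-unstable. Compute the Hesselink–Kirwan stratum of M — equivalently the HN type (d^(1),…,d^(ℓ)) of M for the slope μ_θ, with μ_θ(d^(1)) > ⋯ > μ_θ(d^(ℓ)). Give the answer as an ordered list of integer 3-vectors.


Barcode: M ≅ I[1,1]^2, I[2,2]^3, I[2,3]. HN layers by μ_θ (3 steps, strictly decreasing):
  μ^(1)=26; μ^(2)=-2; μ^(3)=-9

((0, 0, 1); (0, 4, 0); (2, 0, 0))


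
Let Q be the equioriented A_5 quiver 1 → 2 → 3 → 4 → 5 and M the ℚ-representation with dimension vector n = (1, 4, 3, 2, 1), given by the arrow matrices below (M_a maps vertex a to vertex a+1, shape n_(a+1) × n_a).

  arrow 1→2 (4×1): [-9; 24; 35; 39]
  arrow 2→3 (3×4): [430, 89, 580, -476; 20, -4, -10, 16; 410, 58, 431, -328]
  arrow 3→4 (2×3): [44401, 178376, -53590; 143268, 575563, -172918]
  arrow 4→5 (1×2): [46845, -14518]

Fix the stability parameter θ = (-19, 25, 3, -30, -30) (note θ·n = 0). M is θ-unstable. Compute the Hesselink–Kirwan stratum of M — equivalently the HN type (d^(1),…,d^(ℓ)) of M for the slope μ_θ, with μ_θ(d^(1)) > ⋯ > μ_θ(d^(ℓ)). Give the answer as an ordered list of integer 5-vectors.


Barcode: M ≅ I[1,3], I[2,2]^2, I[2,5], I[3,4]. HN layers by μ_θ (5 steps, strictly decreasing):
  μ^(1)=25; μ^(2)=14; μ^(3)=-8; μ^(4)=-27/2; μ^(5)=-19

((0, 2, 0, 0, 0); (0, 1, 1, 0, 0); (0, 1, 1, 1, 1); (0, 0, 1, 1, 0); (1, 0, 0, 0, 0))


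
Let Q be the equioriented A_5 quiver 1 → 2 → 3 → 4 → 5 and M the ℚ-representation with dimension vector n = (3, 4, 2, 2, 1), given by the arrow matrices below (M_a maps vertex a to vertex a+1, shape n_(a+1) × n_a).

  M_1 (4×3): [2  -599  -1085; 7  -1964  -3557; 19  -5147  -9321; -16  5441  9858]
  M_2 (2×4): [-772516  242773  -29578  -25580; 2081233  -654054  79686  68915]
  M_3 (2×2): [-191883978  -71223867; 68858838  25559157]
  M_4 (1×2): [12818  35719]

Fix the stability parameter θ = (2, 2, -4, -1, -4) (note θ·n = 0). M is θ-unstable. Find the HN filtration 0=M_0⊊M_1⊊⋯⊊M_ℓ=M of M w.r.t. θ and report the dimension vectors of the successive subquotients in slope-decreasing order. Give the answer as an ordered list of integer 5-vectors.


Via rank(M_{q-1}∘⋯∘M_p): M ≅ I[1,2], I[1,3], I[1,5], I[2,2], I[4,4].
μ_θ-semistable layers: μ^(1)=2; μ^(2)=0; μ^(3)=-1

((1, 2, 0, 0, 0); (1, 1, 1, 0, 0); (1, 1, 1, 2, 1))


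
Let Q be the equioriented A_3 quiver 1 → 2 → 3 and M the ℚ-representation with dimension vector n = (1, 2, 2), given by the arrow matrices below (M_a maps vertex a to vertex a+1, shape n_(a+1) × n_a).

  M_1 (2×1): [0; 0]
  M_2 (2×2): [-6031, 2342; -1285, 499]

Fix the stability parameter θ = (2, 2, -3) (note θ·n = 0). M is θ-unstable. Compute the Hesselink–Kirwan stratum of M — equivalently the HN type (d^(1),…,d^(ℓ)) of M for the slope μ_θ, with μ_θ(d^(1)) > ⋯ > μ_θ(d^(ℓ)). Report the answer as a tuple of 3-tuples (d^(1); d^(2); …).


Via rank(M_{q-1}∘⋯∘M_p): M ≅ I[1,1], I[2,3]^2.
μ_θ-semistable layers: μ^(1)=2; μ^(2)=-1/2

((1, 0, 0); (0, 2, 2))


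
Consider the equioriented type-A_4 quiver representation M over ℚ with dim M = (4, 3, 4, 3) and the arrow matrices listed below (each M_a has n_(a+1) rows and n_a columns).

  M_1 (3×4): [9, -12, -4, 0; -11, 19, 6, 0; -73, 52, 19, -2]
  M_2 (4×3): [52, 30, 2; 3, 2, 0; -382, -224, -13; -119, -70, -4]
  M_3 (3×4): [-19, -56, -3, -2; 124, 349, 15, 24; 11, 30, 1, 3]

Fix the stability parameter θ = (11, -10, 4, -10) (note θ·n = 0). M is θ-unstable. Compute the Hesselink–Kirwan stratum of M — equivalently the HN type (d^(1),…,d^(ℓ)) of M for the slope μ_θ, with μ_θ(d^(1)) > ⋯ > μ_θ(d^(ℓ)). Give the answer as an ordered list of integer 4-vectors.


Interval decomposition of M: I[1,1], I[1,4]^3, I[3,3].
HN type (ℓ=3): μ^(1)=11; μ^(2)=4; μ^(3)=-5/4

((1, 0, 0, 0); (0, 0, 1, 0); (3, 3, 3, 3))


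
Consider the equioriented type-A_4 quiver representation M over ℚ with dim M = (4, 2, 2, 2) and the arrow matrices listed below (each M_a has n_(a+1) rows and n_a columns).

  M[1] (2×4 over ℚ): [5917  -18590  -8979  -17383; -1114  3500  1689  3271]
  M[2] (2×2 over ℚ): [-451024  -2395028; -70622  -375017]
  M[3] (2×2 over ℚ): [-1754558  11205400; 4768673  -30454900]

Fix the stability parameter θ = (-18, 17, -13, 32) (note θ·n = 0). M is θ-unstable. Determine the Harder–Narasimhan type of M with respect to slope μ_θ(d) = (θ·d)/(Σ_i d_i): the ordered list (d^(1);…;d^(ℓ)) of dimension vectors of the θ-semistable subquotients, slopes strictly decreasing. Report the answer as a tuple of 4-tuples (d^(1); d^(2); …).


Barcode: M ≅ I[1,1]^2, I[1,3], I[1,4], I[4,4]. HN layers by μ_θ (3 steps, strictly decreasing):
  μ^(1)=32; μ^(2)=2; μ^(3)=-18

((0, 0, 0, 2); (0, 2, 2, 0); (4, 0, 0, 0))


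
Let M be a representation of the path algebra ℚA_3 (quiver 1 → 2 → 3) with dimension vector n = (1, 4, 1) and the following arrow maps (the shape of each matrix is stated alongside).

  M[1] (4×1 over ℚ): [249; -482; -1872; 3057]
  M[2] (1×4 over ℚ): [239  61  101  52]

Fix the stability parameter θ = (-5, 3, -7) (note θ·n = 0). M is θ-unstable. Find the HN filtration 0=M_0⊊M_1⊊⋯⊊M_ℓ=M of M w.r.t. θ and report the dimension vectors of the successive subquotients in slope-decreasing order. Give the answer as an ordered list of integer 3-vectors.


Barcode: M ≅ I[1,3], I[2,2]^3. HN layers by μ_θ (3 steps, strictly decreasing):
  μ^(1)=3; μ^(2)=-2; μ^(3)=-5

((0, 3, 0); (0, 1, 1); (1, 0, 0))


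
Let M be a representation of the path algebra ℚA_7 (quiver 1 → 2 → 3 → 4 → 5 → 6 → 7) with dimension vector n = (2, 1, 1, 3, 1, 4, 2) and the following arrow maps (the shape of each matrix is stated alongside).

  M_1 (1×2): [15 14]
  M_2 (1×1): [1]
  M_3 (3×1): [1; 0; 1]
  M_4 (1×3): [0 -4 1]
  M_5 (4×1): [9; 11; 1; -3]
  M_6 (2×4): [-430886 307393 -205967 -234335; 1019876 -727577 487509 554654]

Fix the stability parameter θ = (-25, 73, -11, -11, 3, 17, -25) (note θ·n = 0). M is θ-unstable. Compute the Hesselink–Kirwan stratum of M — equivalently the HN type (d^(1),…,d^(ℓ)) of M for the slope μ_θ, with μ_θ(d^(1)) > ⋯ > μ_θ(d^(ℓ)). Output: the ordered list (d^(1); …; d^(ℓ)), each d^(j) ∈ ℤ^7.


Barcode: M ≅ I[1,1], I[1,7], I[4,4]^2, I[6,6]^2, I[6,7]. HN layers by μ_θ (5 steps, strictly decreasing):
  μ^(1)=17; μ^(2)=23/3; μ^(3)=-4; μ^(4)=-11; μ^(5)=-25

((0, 0, 0, 0, 0, 2, 0); (0, 1, 1, 1, 1, 1, 1); (0, 0, 0, 0, 0, 1, 1); (0, 0, 0, 2, 0, 0, 0); (2, 0, 0, 0, 0, 0, 0))


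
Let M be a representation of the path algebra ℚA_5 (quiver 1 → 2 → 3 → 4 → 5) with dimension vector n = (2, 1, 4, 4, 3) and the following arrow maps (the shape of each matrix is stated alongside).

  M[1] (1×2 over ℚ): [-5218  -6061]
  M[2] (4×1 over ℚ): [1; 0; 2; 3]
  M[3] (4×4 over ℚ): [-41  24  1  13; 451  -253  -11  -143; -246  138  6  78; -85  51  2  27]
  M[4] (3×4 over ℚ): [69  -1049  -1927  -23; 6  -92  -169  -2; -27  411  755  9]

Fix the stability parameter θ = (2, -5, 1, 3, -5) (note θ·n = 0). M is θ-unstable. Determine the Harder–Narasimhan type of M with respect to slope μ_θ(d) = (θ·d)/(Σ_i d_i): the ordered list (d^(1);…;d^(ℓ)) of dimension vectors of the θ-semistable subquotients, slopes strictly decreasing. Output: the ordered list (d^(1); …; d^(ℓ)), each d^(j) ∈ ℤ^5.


Barcode: M ≅ I[1,1], I[1,3], I[3,4]^2, I[3,5], I[4,5], I[5,5]. HN layers by μ_θ (7 steps, strictly decreasing):
  μ^(1)=3; μ^(2)=2; μ^(3)=1; μ^(4)=-1/3; μ^(5)=-1; μ^(6)=-3/2; μ^(7)=-5

((0, 0, 0, 2, 0); (1, 0, 0, 0, 0); (0, 0, 3, 0, 0); (0, 0, 1, 1, 1); (0, 0, 0, 1, 1); (1, 1, 0, 0, 0); (0, 0, 0, 0, 1))


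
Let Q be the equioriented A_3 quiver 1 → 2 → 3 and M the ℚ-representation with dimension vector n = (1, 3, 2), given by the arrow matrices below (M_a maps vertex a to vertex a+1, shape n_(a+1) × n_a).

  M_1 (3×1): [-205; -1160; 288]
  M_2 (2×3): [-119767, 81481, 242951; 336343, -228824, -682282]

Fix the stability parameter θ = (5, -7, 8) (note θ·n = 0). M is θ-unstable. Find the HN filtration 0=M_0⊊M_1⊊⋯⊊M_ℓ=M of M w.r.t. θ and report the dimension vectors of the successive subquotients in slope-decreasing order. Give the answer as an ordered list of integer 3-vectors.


Interval decomposition of M: I[1,3], I[2,2], I[2,3].
HN type (ℓ=3): μ^(1)=8; μ^(2)=-1; μ^(3)=-7

((0, 0, 2); (1, 1, 0); (0, 2, 0))


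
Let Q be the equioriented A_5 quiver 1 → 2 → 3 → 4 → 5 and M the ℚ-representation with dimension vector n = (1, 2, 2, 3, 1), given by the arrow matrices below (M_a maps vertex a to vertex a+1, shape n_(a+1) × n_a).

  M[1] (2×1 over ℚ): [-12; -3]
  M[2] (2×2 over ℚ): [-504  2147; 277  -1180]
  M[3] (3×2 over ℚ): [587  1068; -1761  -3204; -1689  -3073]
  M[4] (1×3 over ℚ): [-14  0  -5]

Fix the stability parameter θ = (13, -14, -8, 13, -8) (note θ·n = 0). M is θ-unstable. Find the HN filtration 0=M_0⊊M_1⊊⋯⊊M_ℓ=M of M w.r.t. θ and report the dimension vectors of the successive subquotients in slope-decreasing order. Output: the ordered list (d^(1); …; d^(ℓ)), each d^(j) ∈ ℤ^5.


Barcode: M ≅ I[1,5], I[2,4], I[4,4]. HN layers by μ_θ (5 steps, strictly decreasing):
  μ^(1)=13; μ^(2)=5/2; μ^(3)=-3; μ^(4)=-8; μ^(5)=-14

((0, 0, 0, 2, 0); (0, 0, 0, 1, 1); (1, 1, 1, 0, 0); (0, 0, 1, 0, 0); (0, 1, 0, 0, 0))


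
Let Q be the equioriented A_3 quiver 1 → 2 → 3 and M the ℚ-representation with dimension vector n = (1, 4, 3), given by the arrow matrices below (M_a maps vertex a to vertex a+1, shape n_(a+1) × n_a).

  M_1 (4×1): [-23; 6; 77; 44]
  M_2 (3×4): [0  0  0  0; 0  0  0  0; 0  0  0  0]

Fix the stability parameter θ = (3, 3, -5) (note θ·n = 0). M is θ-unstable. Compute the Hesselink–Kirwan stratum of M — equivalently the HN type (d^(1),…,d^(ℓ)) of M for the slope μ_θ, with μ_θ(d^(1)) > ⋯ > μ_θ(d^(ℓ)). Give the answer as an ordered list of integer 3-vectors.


Interval decomposition of M: I[1,2], I[2,2]^3, I[3,3]^3.
HN type (ℓ=2): μ^(1)=3; μ^(2)=-5

((1, 4, 0); (0, 0, 3))


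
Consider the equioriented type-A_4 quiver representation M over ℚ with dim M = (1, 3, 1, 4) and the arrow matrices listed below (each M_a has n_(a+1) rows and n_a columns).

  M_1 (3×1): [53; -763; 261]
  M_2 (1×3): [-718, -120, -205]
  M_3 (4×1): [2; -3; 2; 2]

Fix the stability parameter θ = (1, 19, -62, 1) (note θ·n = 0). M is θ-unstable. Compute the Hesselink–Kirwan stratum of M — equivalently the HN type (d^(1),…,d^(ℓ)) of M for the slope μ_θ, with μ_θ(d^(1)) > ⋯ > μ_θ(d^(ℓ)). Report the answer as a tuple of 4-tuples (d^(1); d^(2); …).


Barcode: M ≅ I[1,4], I[2,2]^2, I[4,4]^3. HN layers by μ_θ (3 steps, strictly decreasing):
  μ^(1)=19; μ^(2)=1; μ^(3)=-14

((0, 2, 0, 0); (0, 0, 0, 4); (1, 1, 1, 0))


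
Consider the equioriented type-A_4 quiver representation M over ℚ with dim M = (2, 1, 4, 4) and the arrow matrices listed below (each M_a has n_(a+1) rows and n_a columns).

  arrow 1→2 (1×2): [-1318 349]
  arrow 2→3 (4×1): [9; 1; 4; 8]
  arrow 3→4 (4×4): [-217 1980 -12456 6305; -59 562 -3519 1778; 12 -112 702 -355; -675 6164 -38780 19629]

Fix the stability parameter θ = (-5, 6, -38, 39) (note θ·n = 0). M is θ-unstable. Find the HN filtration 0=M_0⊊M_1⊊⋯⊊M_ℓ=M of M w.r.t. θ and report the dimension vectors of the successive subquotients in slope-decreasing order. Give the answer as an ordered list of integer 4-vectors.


Barcode: M ≅ I[1,1], I[1,4], I[3,3], I[3,4]^2, I[4,4]. HN layers by μ_θ (4 steps, strictly decreasing):
  μ^(1)=39; μ^(2)=-5; μ^(3)=-37/3; μ^(4)=-38

((0, 0, 0, 4); (1, 0, 0, 0); (1, 1, 1, 0); (0, 0, 3, 0))
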